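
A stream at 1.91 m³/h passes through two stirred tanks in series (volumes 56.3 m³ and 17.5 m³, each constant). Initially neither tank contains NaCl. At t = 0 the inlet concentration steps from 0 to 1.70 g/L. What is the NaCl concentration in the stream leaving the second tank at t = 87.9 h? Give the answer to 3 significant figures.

1.58 g/L

Each tank obeys Vᵢ dCᵢ/dt = Q(Cᵢ₋₁ − Cᵢ), so τᵢ = Vᵢ/Q.
τ₁ = 56.3/1.91 = 29.476 h; τ₂ = 17.5/1.91 = 9.1623 h.
Solving the cascade with C₁(0)=C₂(0)=0 gives C₂(t) = C_in[1 − (τ₁ e^(−t/τ₁) − τ₂ e^(−t/τ₂))/(τ₁ − τ₂)].
At t = 87.9: e^(−t/τ₁) = 0.050689, e^(−t/τ₂) = 6.8160e-05.
C₂ = 1.70·[1 − (29.476·0.050689 − 9.1623·6.8160e-05)/(20.314)] = 1.70·0.92648 = 1.5750 g/L.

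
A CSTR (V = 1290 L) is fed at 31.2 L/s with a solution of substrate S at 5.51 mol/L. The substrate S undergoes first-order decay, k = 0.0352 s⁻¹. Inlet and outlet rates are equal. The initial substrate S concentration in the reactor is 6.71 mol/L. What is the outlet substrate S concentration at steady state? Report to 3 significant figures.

2.24 mol/L

Species balance: V dC/dt = Q C_in − Q C − k V C.
Steady state (dC/dt = 0): C_ss = Q C_in/(Q + kV) = C_in/(1 + kV/Q).
C_ss = 31.2·5.51/(31.2 + 0.0352·1290) = 171.91/76.608 = 2.2440 mol/L.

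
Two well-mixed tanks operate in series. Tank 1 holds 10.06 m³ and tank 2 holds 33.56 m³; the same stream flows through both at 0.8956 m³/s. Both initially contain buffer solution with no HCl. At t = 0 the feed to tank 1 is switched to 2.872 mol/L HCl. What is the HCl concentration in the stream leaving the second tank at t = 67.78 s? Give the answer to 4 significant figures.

2.203 mol/L

Each tank obeys Vᵢ dCᵢ/dt = Q(Cᵢ₋₁ − Cᵢ), so τᵢ = Vᵢ/Q.
τ₁ = 10.06/0.8956 = 11.2327 s; τ₂ = 33.56/0.8956 = 37.4721 s.
Tank 1: C₁ = C_in(1 − e^(−t/τ₁)). Tank 2 (τ₁ ≠ τ₂): C₂ = C_in[1 − (τ₁ e^(−t/τ₁) − τ₂ e^(−t/τ₂))/(τ₁ − τ₂)].
At t = 67.78: e^(−t/τ₁) = 0.00239548, e^(−t/τ₂) = 0.163848.
C₂ = 2.872·[1 − (11.2327·0.00239548 − 37.4721·0.163848)/(-26.2394)] = 2.872·0.767036 = 2.20293 mol/L.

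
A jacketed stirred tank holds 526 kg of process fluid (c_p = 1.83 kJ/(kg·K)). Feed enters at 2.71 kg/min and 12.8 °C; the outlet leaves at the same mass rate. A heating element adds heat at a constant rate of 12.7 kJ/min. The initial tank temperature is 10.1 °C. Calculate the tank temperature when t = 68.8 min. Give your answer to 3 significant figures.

M c_p dT/dt = ṁ c_p (T_in − T) + Q̇.
τ = M/ṁ = 194.10 min; T_ss = T_in + Q̇/(ṁ c_p) = 12.8 + 12.7/(2.71·1.83) = 15.361 °C.
T approaches T_ss exponentially: T(t) = T_ss + (T₀ − T_ss) e^(−t/τ).
T(68.8) = 15.361 + (-5.2608)·e^(−68.8/194.10) = 15.361 + (-5.2608)·0.70155 = 11.670 °C.

11.7 °C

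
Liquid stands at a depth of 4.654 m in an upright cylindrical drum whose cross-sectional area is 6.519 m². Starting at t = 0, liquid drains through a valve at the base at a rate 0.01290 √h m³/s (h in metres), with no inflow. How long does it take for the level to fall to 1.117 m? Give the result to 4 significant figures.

1112 s

Mass balance (ρ constant): A dh/dt = −0.01290 √h.
Separate and integrate: 2(√h − √h₀) = −(0.01290/A) t.
t = 2A(√h₀ − √h)/0.01290 = 2·6.519·(√4.654 − √1.117)/0.01290
  = 13.0380 × (2.15731 − 1.05688) / 0.01290 = 1112.20 s.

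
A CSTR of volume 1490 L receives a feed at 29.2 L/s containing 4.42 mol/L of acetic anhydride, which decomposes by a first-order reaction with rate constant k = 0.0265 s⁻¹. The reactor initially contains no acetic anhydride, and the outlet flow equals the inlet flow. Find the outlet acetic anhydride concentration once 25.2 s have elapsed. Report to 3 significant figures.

Species balance: V dC/dt = Q C_in − Q C − k V C.
This is linear with rate a = Q/V + k = 0.046097 s⁻¹.
C_ss = Q C_in/(Q + kV) = 1.8791 mol/L; C(t) = C_ss + (C₀ − C_ss) e^(−a t).
C(25.2) = 1.8791 + (-1.8791)·e^(−0.046097·25.2) = 1.8791 + (-1.8791)·0.31297 = 1.2910 mol/L.

1.29 mol/L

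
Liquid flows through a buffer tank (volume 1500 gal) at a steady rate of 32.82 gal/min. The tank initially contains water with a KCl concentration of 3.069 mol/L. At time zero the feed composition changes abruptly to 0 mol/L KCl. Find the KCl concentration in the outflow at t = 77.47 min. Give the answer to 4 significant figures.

Unsteady species balance (constant V, well mixed): V dC/dt = Q(C_in − C).
So dC/dt = (C_in − C)/τ with τ = V/Q = 1500/32.82 = 45.7038 min.
Solution: C(t) = C_in + (C₀ − C_in) e^(−t/τ).
C(77.47) = 0 + (3.069 − 0)·e^(−77.47/45.7038) = 0 + (3.06900)·0.183591 = 0.563441 mol/L.

0.5634 mol/L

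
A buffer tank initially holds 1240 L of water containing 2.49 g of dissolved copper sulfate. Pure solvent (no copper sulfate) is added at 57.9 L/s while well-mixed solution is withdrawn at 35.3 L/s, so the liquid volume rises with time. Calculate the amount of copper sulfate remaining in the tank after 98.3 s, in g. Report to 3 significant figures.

Total volume: dV/dt = Q_in − Q_out = 22.600 L/s, so V(t) = 1240 + 22.600 t and V(98.3) = 3461.6 L.
Species balance (pure solvent in): dm/dt = −Q_out · m/V(t).
Separate: dm/m = −Q_out dt/V(t) ⇒ ln(m/m₀) = −(Q_out/(Q_in−Q_out)) ln(V/V₀).
m = m₀ (V₀/V)^(Q_out/(Q_in−Q_out)) = 2.49 × (1240/3461.6)^(1.5619) = 0.50096 g.

0.501 g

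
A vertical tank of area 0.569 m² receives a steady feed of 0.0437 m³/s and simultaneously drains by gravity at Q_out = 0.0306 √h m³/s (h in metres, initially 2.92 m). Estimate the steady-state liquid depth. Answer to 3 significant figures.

2.04 m

Unsteady balance on liquid volume: A dh/dt = Q_in − 0.0306 √h. At steady state dh/dt = 0:
Q_in = 0.0306 √h_ss ⇒ √h_ss = 0.0437/0.0306 = 1.4281.
h_ss = 1.4281² = 2.0395 m. (Since h₀ = 2.92 m > h_ss, the level will fall toward this value.)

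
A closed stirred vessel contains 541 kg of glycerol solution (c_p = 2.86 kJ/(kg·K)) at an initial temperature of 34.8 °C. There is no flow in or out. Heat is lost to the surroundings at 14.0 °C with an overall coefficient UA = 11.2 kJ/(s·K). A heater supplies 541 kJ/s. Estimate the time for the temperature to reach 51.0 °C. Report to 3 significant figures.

M c_p dT/dt = −UA(T − T_amb) + Q̇.
τ = M c_p/UA = 138.15 s; T_ss = T_amb + Q̇/UA = 14.0 + 541/11.2 = 62.304 °C.
T(t) = T_ss + (T₀ − T_ss)e^(−t/τ); set T = 51.0:
t = −τ ln[(T − T_ss)/(T₀ − T_ss)] = −138.15 · ln(0.41099) = 122.84 s.

123 s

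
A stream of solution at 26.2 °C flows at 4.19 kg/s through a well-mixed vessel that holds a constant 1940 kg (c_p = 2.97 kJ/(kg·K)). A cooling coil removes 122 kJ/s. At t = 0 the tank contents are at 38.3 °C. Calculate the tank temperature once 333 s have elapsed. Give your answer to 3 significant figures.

M c_p dT/dt = ṁ c_p (T_in − T) − Q̇.
Rearrange: dT/dt = (T_ss − T)/τ with τ = M/ṁ = 463.01 s and T_ss = T_in − Q̇/(ṁ c_p) = 16.396 °C.
T approaches T_ss exponentially: T(t) = T_ss + (T₀ − T_ss) e^(−t/τ).
T(333) = 16.396 + (21.904)·e^(−333/463.01) = 16.396 + (21.904)·0.48714 = 27.066 °C.

27.1 °C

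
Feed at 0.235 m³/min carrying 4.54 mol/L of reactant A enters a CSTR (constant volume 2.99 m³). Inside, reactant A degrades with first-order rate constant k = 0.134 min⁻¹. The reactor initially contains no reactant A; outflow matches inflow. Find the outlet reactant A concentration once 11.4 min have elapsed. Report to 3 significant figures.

1.53 mol/L

V dC/dt = Q(C_in − C) − k V C.
This is linear with rate a = Q/V + k = 0.21260 min⁻¹.
C_ss = Q C_in/(Q + kV) = 1.6784 mol/L; C(t) = C_ss + (C₀ − C_ss) e^(−a t).
C(11.4) = 1.6784 + (-1.6784)·e^(−0.21260·11.4) = 1.6784 + (-1.6784)·0.088603 = 1.5297 mol/L.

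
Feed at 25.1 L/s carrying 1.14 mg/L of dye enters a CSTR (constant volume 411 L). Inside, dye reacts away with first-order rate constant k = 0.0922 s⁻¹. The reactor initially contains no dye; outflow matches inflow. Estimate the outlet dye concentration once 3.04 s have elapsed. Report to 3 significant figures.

Species balance: V dC/dt = Q C_in − Q C − k V C.
dC/dt = (Q/V) C_in − (Q/V + k) C; effective rate a = Q/V + k = 0.061071 + 0.0922 = 0.15327 s⁻¹.
C_ss = Q C_in/(Q + kV) = 0.45423 mg/L; C(t) = C_ss + (C₀ − C_ss) e^(−a t).
C(3.04) = 0.45423 + (-0.45423)·e^(−0.15327·3.04) = 0.45423 + (-0.45423)·0.62754 = 0.16918 mg/L.

0.169 mg/L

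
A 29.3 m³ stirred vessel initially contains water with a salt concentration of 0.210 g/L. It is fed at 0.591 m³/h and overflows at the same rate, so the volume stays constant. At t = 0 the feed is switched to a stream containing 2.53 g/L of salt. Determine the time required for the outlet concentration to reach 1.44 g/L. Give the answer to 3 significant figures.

37.4 h

Mass balance on the solute (V constant): V dC/dt = Q(C_in − C), so τ = V/Q = 49.577 h.
C(t) = C_in + (C₀ − C_in) e^(−t/τ). Set C = 1.44 and solve for t:
e^(−t/τ) = (C − C_in)/(C₀ − C_in) = (1.44 − 2.53)/(0.210 − 2.53) = 0.46983
t = −τ ln(…) = 49.577 × 0.75539 = 37.450 h.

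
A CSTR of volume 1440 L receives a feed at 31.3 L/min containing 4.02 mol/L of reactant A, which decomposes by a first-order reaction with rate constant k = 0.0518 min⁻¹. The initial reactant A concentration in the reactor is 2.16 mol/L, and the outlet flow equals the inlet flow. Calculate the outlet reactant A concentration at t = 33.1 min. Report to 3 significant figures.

Accumulation = in − out − consumed: V dC/dt = Q C_in − Q C − k V C.
This is linear with rate a = Q/V + k = 0.073536 min⁻¹.
C_ss = Q C_in/(Q + kV) = 1.1882 mol/L; C(t) = C_ss + (C₀ − C_ss) e^(−a t).
C(33.1) = 1.1882 + (0.97175)·e^(−0.073536·33.1) = 1.1882 + (0.97175)·0.087681 = 1.2735 mol/L.

1.27 mol/L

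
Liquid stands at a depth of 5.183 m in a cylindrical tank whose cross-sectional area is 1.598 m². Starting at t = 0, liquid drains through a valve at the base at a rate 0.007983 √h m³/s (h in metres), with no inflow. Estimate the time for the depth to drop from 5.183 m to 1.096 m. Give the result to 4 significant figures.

With no inflow, A dh/dt = −0.007983 √h.
This is separable: 2 d(√h)/dt = −0.007983/A, so √h = √h₀ − (0.007983/(2A)) t.
t = 2A(√h₀ − √h)/0.007983 = 2·1.598·(√5.183 − √1.096)/0.007983
  = 3.19600 × (2.27662 − 1.04690) / 0.007983 = 492.319 s.

492.3 s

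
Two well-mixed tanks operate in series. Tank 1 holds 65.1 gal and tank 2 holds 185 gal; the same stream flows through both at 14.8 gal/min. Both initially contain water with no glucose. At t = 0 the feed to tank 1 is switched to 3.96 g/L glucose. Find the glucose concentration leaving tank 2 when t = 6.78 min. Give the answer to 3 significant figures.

0.868 g/L

Each tank obeys Vᵢ dCᵢ/dt = Q(Cᵢ₋₁ − Cᵢ), so τᵢ = Vᵢ/Q.
τ₁ = 65.1/14.8 = 4.3986 min; τ₂ = 185/14.8 = 12.500 min.
Tank 1: C₁ = C_in(1 − e^(−t/τ₁)). Tank 2 (τ₁ ≠ τ₂): C₂ = C_in[1 − (τ₁ e^(−t/τ₁) − τ₂ e^(−t/τ₂))/(τ₁ − τ₂)].
At t = 6.78: e^(−t/τ₁) = 0.21408, e^(−t/τ₂) = 0.58135.
C₂ = 3.96·[1 − (4.3986·0.21408 − 12.500·0.58135)/(-8.1014)] = 3.96·0.21924 = 0.86819 g/L.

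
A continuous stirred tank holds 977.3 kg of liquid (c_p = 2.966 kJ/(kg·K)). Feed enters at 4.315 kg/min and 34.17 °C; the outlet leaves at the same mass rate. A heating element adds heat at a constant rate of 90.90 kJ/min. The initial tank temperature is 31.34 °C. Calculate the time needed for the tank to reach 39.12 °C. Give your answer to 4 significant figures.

M c_p dT/dt = ṁ c_p (T_in − T) + Q̇.
τ = M/ṁ = 226.489 min; T_ss = T_in + Q̇/(ṁ c_p) = 41.2725 °C.
T(t) = T_ss + (T₀ − T_ss) e^(−t/τ). Set T = 39.12:
e^(−t/τ) = (39.12 − 41.2725)/(31.34 − 41.2725) = 0.216714
t = −226.489 · ln(0.216714) = 346.342 min.

346.3 min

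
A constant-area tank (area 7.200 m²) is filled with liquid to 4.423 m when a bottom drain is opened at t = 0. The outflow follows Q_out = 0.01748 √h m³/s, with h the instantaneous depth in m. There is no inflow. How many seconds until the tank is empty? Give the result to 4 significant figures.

1733 s

With no inflow, A dh/dt = −0.01748 √h.
Separate and integrate: 2(√h − √h₀) = −(0.01748/A) t.
Set h = 0: 2√h₀ = (0.01748/A) t_empty ⇒ t_empty = 2A√h₀/0.01748.
t_empty = 2·7.200·√4.423/0.01748 = 14.4000·2.10309/0.01748 = 1732.53 s.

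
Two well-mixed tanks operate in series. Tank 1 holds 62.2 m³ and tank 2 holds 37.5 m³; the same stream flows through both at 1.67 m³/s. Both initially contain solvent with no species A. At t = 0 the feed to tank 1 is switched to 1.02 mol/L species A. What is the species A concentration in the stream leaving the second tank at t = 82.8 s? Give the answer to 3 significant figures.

Time constants: τᵢ = Vᵢ/Q for each well-mixed tank.
τ₁ = 62.2/1.67 = 37.246 s; τ₂ = 37.5/1.67 = 22.455 s.
Tank 1: C₁ = C_in(1 − e^(−t/τ₁)). Tank 2 (τ₁ ≠ τ₂): C₂ = C_in[1 − (τ₁ e^(−t/τ₁) − τ₂ e^(−t/τ₂))/(τ₁ − τ₂)].
At t = 82.8: e^(−t/τ₁) = 0.10827, e^(−t/τ₂) = 0.025038.
C₂ = 1.02·[1 − (37.246·0.10827 − 22.455·0.025038)/(14.790)] = 1.02·0.76535 = 0.78066 mol/L.

0.781 mol/L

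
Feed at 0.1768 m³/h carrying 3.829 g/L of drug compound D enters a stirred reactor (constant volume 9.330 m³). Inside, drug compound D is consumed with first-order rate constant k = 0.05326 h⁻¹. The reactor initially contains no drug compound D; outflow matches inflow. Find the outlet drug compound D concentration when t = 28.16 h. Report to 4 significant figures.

0.8733 g/L

Accumulation = in − out − consumed: V dC/dt = Q C_in − Q C − k V C.
dC/dt = (Q/V) C_in − (Q/V + k) C; effective rate a = Q/V + k = 0.0189496 + 0.05326 = 0.0722096 h⁻¹.
C_ss = Q C_in/(Q + kV) = 1.00483 g/L; C(t) = C_ss + (C₀ − C_ss) e^(−a t).
C(28.16) = 1.00483 + (-1.00483)·e^(−0.0722096·28.16) = 1.00483 + (-1.00483)·0.130887 = 0.873308 g/L.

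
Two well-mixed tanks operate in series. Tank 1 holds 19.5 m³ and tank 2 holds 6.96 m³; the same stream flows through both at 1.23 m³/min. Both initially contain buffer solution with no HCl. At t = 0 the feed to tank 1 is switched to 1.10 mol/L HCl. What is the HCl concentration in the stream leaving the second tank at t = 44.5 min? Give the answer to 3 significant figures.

Time constants: τᵢ = Vᵢ/Q for each well-mixed tank.
τ₁ = 19.5/1.23 = 15.854 min; τ₂ = 6.96/1.23 = 5.6585 min.
Tank 1: C₁ = C_in(1 − e^(−t/τ₁)). Tank 2 (τ₁ ≠ τ₂): C₂ = C_in[1 − (τ₁ e^(−t/τ₁) − τ₂ e^(−t/τ₂))/(τ₁ − τ₂)].
At t = 44.5: e^(−t/τ₁) = 0.060391, e^(−t/τ₂) = 0.00038425.
C₂ = 1.10·[1 − (15.854·0.060391 − 5.6585·0.00038425)/(10.195)] = 1.10·0.90630 = 0.99694 mol/L.

0.997 mol/L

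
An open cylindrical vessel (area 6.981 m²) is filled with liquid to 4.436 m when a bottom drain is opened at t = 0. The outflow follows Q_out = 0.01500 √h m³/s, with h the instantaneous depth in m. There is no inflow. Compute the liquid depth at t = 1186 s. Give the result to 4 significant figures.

Mass balance (ρ constant): A dh/dt = −0.01500 √h.
Separate and integrate: 2(√h − √h₀) = −(0.01500/A) t.
√h = √4.436 − 0.01500·1186/(2·6.981) = 2.10618 − 1.27417 = 0.832009.
h = 0.832009² = 0.692238 m.

0.6922 m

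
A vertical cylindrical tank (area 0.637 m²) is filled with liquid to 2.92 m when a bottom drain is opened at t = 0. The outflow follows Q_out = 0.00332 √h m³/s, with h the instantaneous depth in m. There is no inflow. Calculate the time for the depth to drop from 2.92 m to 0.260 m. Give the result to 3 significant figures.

With no inflow, A dh/dt = −0.00332 √h.
∫ h^(−1/2) dh = −(0.00332/A) ∫ dt, giving 2√h = 2√h₀ − (0.00332/A) t.
t = 2A(√h₀ − √h)/0.00332 = 2·0.637·(√2.92 − √0.260)/0.00332
  = 1.2740 × (1.7088 − 0.50990) / 0.00332 = 460.06 s.

460 s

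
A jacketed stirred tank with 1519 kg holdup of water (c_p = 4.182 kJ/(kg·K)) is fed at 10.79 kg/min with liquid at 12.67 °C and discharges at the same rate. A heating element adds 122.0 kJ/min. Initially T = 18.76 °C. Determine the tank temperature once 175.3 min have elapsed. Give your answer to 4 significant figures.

16.35 °C

M c_p dT/dt = ṁ c_p (T_in − T) + Q̇.
τ = M/ṁ = 140.778 min; T_ss = T_in + Q̇/(ṁ c_p) = 12.67 + 122.0/(10.79·4.182) = 15.3737 °C.
Integrating: T(t) = T_ss + (T₀ − T_ss) e^(−t/τ).
T(175.3) = 15.3737 + (3.38633)·e^(−175.3/140.778) = 15.3737 + (3.38633)·0.287878 = 16.3485 °C.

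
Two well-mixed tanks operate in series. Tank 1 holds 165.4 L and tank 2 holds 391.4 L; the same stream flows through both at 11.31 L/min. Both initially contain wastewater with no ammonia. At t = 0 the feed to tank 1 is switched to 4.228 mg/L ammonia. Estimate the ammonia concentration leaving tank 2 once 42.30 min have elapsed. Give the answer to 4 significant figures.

Species balance on tank i: dCᵢ/dt = (Cᵢ₋₁ − Cᵢ)/τᵢ with τᵢ = Vᵢ/Q.
τ₁ = 165.4/11.31 = 14.6242 min; τ₂ = 391.4/11.31 = 34.6065 min.
Tank 1: C₁ = C_in(1 − e^(−t/τ₁)). Tank 2 (τ₁ ≠ τ₂): C₂ = C_in[1 − (τ₁ e^(−t/τ₁) − τ₂ e^(−t/τ₂))/(τ₁ − τ₂)].
At t = 42.30: e^(−t/τ₁) = 0.0554396, e^(−t/τ₂) = 0.294548.
C₂ = 4.228·[1 − (14.6242·0.0554396 − 34.6065·0.294548)/(-19.9823)] = 4.228·0.530458 = 2.24278 mg/L.

2.243 mg/L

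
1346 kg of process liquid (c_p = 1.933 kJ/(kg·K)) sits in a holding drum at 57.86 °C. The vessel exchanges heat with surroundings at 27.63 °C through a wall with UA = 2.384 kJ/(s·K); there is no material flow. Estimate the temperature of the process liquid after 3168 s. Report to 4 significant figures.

Energy balance: M c_p dT/dt = −UA(T − T_amb).
dT/dt = (T_ss − T)/τ with T_ss = T_amb = 27.6300 °C, τ = M c_p/UA = 1346·1.933/2.384 = 1091.37 s.
T approaches T_ss exponentially: T(t) = T_ss + (T₀ − T_ss) e^(−t/τ).
T(3168) = 27.6300 + (30.2300)·0.0548703 = 29.2887 °C.

29.29 °C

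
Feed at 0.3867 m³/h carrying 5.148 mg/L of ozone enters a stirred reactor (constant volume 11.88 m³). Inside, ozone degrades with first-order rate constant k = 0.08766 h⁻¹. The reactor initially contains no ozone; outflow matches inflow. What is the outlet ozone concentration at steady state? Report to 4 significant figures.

Species balance: V dC/dt = Q C_in − Q C − k V C.
Steady state (dC/dt = 0): C_ss = Q C_in/(Q + kV) = C_in/(1 + kV/Q).
C_ss = 0.3867·5.148/(0.3867 + 0.08766·11.88) = 1.99073/1.42810 = 1.39397 mg/L.

1.394 mg/L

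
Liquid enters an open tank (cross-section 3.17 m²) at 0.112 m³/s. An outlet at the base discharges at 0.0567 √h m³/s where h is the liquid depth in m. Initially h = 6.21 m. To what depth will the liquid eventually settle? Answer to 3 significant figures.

3.90 m

A dh/dt = Q_in − 0.0567 √h. Steady state requires inflow = outflow:
Q_in = 0.0567 √h_ss ⇒ √h_ss = 0.112/0.0567 = 1.9753.
h_ss = 1.9753² = 3.9018 m. (Since h₀ = 6.21 m > h_ss, the level will fall toward this value.)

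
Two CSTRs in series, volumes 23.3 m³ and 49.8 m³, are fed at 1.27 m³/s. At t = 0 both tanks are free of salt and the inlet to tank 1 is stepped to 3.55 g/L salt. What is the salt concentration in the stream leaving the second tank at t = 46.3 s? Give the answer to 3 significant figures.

Each tank obeys Vᵢ dCᵢ/dt = Q(Cᵢ₋₁ − Cᵢ), so τᵢ = Vᵢ/Q.
τ₁ = 23.3/1.27 = 18.346 s; τ₂ = 49.8/1.27 = 39.213 s.
Tank 1: C₁ = C_in(1 − e^(−t/τ₁)). Tank 2 (τ₁ ≠ τ₂): C₂ = C_in[1 − (τ₁ e^(−t/τ₁) − τ₂ e^(−t/τ₂))/(τ₁ − τ₂)].
At t = 46.3: e^(−t/τ₁) = 0.080167, e^(−t/τ₂) = 0.30705.
C₂ = 3.55·[1 − (18.346·0.080167 − 39.213·0.30705)/(-20.866)] = 3.55·0.49346 = 1.7518 g/L.

1.75 g/L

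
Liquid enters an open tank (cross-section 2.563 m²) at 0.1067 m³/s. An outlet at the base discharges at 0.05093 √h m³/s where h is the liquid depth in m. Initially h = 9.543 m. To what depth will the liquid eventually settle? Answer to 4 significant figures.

4.389 m

Accumulation of liquid (constant cross-section A): A dh/dt = Q_in − 0.05093 √h. At steady state dh/dt = 0:
Q_in = 0.05093 √h_ss ⇒ √h_ss = 0.1067/0.05093 = 2.09503.
h_ss = 2.09503² = 4.38916 m. (Since h₀ = 9.543 m > h_ss, the level will fall toward this value.)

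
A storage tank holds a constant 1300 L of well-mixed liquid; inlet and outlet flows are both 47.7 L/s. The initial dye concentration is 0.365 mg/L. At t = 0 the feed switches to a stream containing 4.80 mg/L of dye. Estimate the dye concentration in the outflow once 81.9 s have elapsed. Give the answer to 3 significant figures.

4.58 mg/L

Unsteady species balance (constant V, well mixed): V dC/dt = Q(C_in − C).
So dC/dt = (C_in − C)/τ with τ = V/Q = 1300/47.7 = 27.254 s.
Solution: C(t) = C_in + (C₀ − C_in) e^(−t/τ).
C(81.9) = 4.80 + (0.365 − 4.80)·e^(−81.9/27.254) = 4.80 + (-4.4350)·0.049534 = 4.5803 mg/L.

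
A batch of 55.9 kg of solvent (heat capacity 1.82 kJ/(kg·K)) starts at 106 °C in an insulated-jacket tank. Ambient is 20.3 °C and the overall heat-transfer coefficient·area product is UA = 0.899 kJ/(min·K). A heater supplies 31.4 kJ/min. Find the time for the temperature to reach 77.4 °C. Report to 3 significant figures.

93.8 min

Unsteady energy balance on the tank contents: M c_p dT/dt = −UA(T − T_amb) + Q̇.
τ = M c_p/UA = 113.17 min; T_ss = T_amb + Q̇/UA = 20.3 + 31.4/0.899 = 55.228 °C.
T(t) = T_ss + (T₀ − T_ss)e^(−t/τ); set T = 77.4:
t = −τ ln[(T − T_ss)/(T₀ − T_ss)] = −113.17 · ln(0.43670) = 93.760 min.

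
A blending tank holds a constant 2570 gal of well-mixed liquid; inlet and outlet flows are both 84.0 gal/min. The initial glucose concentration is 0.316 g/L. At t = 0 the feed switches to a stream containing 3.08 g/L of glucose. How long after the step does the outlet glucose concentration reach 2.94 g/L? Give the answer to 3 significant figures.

Species balance: V dC/dt = Q(C_in − C) ⇒ τ = V/Q = 30.595 min.
C(t) = C_in + (C₀ − C_in) e^(−t/τ). Set C = 2.94 and solve for t:
e^(−t/τ) = (C − C_in)/(C₀ − C_in) = (2.94 − 3.08)/(0.316 − 3.08) = 0.050651
t = −τ ln(…) = 30.595 × 2.9828 = 91.259 min.

91.3 min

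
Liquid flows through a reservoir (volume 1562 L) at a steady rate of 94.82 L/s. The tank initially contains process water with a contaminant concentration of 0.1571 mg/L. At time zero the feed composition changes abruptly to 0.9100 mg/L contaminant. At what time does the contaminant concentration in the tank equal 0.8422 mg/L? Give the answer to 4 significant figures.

39.66 s

Species balance: V dC/dt = Q(C_in − C) ⇒ τ = V/Q = 16.4733 s.
C(t) = C_in + (C₀ − C_in) e^(−t/τ). Set C = 0.8422 and solve for t:
e^(−t/τ) = (C − C_in)/(C₀ − C_in) = (0.8422 − 0.9100)/(0.1571 − 0.9100) = 0.0900518
t = −τ ln(…) = 16.4733 × 2.40737 = 39.6574 s.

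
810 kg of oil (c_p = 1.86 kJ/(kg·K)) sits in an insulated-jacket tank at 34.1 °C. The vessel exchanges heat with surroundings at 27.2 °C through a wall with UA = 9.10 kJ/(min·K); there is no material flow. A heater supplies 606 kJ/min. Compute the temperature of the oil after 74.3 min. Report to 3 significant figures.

Lumped-capacitance energy balance: M c_p dT/dt = UA(T_amb − T) + Q̇.
dT/dt = (T_ss − T)/τ with T_ss = T_amb + Q̇/UA = 27.2 + 606/9.10 = 93.793 °C, τ = M c_p/UA = 810·1.86/9.10 = 165.56 min.
This is linear first-order; T(t) = T_ss + (T₀ − T_ss) e^(−t/τ).
T(74.3) = 93.793 + (-59.693)·0.63841 = 55.685 °C.

55.7 °C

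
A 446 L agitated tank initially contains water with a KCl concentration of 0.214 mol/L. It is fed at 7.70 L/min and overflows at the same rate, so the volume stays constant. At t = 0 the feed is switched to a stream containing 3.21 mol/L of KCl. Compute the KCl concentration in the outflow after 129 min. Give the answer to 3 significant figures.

2.89 mol/L

Accumulation = in − out for the solute gives V dC/dt = Q(C_in − C).
Rewrite as dC/dt + C/τ = C_in/τ, τ = V/Q = 57.922 min.
Solution: C(t) = C_in + (C₀ − C_in) e^(−t/τ).
C(129) = 3.21 + (0.214 − 3.21)·e^(−129/57.922) = 3.21 + (-2.9960)·0.10784 = 2.8869 mol/L.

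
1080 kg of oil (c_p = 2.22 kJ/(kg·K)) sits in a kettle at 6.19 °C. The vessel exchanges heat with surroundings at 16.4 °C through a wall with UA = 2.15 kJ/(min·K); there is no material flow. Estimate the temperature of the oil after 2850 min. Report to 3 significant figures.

15.6 °C

Unsteady energy balance on the tank contents: M c_p dT/dt = −UA(T − T_amb).
dT/dt = (T_ss − T)/τ with T_ss = T_amb = 16.400 °C, τ = M c_p/UA = 1080·2.22/2.15 = 1115.2 min.
Solution: T(t) = T_ss + (T₀ − T_ss) e^(−t/τ).
T(2850) = 16.400 + (-10.210)·0.077639 = 15.607 °C.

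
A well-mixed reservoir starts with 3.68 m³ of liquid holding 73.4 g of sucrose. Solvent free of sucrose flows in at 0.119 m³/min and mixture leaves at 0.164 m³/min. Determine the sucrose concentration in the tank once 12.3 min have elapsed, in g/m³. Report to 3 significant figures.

13.0 g/m³

Let m(t) be the amount of sucrose. Volume: V(t) = V₀ + (Q_in − Q_out) t = 3.68 − 0.045000 t; V(12.3) = 3.1265 m³.
No sucrose enters, so dm/dt = −Q_out · (m/V).
dm/m = −Q_out dt/(V₀ − 0.045000 t); integrating gives ln(m/m₀) = −(Q_out/(Q_in−Q_out)) ln(V/V₀).
m = m₀ (V₀/V)^(Q_out/(Q_in−Q_out)) = 73.4 × (3.68/3.1265)^(-3.6444) = 40.524 g.
C = m/V = 40.524/3.1265 = 12.961 g/m³.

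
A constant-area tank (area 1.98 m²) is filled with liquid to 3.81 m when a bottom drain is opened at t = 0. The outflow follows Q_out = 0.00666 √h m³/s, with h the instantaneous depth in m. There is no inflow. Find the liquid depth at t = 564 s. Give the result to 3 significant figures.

With no inflow, A dh/dt = −0.00666 √h.
This is separable: 2 d(√h)/dt = −0.00666/A, so √h = √h₀ − (0.00666/(2A)) t.
√h = √3.81 − 0.00666·564/(2·1.98) = 1.9519 − 0.94855 = 1.0034.
h = 1.0034² = 1.0068 m.

1.01 m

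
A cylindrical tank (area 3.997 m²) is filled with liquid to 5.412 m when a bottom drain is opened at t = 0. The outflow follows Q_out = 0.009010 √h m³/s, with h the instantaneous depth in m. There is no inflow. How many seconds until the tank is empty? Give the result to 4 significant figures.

With no inflow, A dh/dt = −0.009010 √h.
This is separable: 2 d(√h)/dt = −0.009010/A, so √h = √h₀ − (0.009010/(2A)) t.
Set h = 0: 2√h₀ = (0.009010/A) t_empty ⇒ t_empty = 2A√h₀/0.009010.
t_empty = 2·3.997·√5.412/0.009010 = 7.99400·2.32637/0.009010 = 2064.04 s.

2064 s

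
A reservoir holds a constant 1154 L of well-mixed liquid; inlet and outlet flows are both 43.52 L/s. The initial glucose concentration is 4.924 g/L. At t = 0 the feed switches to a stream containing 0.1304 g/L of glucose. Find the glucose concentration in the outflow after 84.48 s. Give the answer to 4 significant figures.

0.3286 g/L

Unsteady species balance (constant V, well mixed): V dC/dt = Q(C_in − C).
So dC/dt = (C_in − C)/τ with τ = V/Q = 1154/43.52 = 26.5165 s.
Solution: C(t) = C_in + (C₀ − C_in) e^(−t/τ).
C(84.48) = 0.1304 + (4.924 − 0.1304)·e^(−84.48/26.5165) = 0.1304 + (4.79360)·0.0413396 = 0.328565 g/L.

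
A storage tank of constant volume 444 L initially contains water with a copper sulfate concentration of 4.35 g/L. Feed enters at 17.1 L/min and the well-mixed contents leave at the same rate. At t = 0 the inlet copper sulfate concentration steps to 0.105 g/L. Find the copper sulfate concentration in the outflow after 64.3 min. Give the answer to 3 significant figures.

0.462 g/L

Species balance on the tank: V dC/dt = Q(C_in − C).
Time constant τ = V/Q = 444/17.1 = 25.965 min.
Solution: C(t) = C_in + (C₀ − C_in) e^(−t/τ).
C(64.3) = 0.105 + (4.35 − 0.105)·e^(−64.3/25.965) = 0.105 + (4.2450)·0.084044 = 0.46177 g/L.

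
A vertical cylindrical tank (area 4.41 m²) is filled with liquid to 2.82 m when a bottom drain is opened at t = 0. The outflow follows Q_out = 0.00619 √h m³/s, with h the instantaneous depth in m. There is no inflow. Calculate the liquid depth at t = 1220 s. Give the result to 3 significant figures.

A dh/dt = −Q_out = −0.00619 √h.
Separate and integrate: 2(√h − √h₀) = −(0.00619/A) t.
√h = √2.82 − 0.00619·1220/(2·4.41) = 1.6793 − 0.85621 = 0.82307.
h = 0.82307² = 0.67745 m.

0.677 m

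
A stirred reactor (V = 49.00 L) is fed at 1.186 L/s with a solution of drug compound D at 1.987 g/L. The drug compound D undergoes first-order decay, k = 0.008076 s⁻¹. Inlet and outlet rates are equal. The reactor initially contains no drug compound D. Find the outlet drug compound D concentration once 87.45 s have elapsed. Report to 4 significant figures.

1.401 g/L

V dC/dt = Q(C_in − C) − k V C.
This is linear with rate a = Q/V + k = 0.0322801 s⁻¹.
C_ss = Q C_in/(Q + kV) = 1.48988 g/L; C(t) = C_ss + (C₀ − C_ss) e^(−a t).
C(87.45) = 1.48988 + (-1.48988)·e^(−0.0322801·87.45) = 1.48988 + (-1.48988)·0.0594337 = 1.40133 g/L.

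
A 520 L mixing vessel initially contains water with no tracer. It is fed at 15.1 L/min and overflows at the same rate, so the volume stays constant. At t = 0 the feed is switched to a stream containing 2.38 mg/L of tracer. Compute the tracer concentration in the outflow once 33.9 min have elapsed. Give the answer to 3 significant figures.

Unsteady species balance (constant V, well mixed): V dC/dt = Q(C_in − C).
Rewrite as dC/dt + C/τ = C_in/τ, τ = V/Q = 34.437 min.
This is linear first-order; C(t) = C_in + (C₀ − C_in) e^(−t/τ).
C(33.9) = 2.38 + (0 − 2.38)·e^(−33.9/34.437) = 2.38 + (-2.3800)·0.37366 = 1.4907 mg/L.

1.49 mg/L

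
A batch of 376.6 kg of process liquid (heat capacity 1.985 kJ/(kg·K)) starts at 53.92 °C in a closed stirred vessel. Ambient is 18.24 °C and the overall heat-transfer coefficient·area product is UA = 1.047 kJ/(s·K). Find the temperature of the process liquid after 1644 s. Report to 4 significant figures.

Lumped-capacitance energy balance: M c_p dT/dt = UA(T_amb − T).
dT/dt = (T_ss − T)/τ with T_ss = T_amb = 18.2400 °C, τ = M c_p/UA = 376.6·1.985/1.047 = 713.993 s.
This is linear first-order; T(t) = T_ss + (T₀ − T_ss) e^(−t/τ).
T(1644) = 18.2400 + (35.6800)·0.100004 = 21.8082 °C.

21.81 °C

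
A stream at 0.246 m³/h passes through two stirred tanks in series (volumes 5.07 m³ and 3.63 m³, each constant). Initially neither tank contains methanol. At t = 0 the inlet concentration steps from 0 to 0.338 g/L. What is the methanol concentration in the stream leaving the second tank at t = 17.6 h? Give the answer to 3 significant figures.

0.0899 g/L

Species balance on tank i: dCᵢ/dt = (Cᵢ₋₁ − Cᵢ)/τᵢ with τᵢ = Vᵢ/Q.
τ₁ = 5.07/0.246 = 20.610 h; τ₂ = 3.63/0.246 = 14.756 h.
Solving the cascade with C₁(0)=C₂(0)=0 gives C₂(t) = C_in[1 − (τ₁ e^(−t/τ₁) − τ₂ e^(−t/τ₂))/(τ₁ − τ₂)].
At t = 17.6: e^(−t/τ₁) = 0.42572, e^(−t/τ₂) = 0.30339.
C₂ = 0.338·[1 − (20.610·0.42572 − 14.756·0.30339)/(5.8537)] = 0.338·0.26590 = 0.089874 g/L.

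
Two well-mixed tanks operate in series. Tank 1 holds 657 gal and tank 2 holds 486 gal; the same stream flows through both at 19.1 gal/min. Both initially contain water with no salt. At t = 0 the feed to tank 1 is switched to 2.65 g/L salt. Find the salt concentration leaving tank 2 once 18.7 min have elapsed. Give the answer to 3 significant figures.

Each tank obeys Vᵢ dCᵢ/dt = Q(Cᵢ₋₁ − Cᵢ), so τᵢ = Vᵢ/Q.
τ₁ = 657/19.1 = 34.398 min; τ₂ = 486/19.1 = 25.445 min.
Solving the cascade with C₁(0)=C₂(0)=0 gives C₂(t) = C_in[1 − (τ₁ e^(−t/τ₁) − τ₂ e^(−t/τ₂))/(τ₁ − τ₂)].
At t = 18.7: e^(−t/τ₁) = 0.58063, e^(−t/τ₂) = 0.47954.
C₂ = 2.65·[1 − (34.398·0.58063 − 25.445·0.47954)/(8.9529)] = 2.65·0.13207 = 0.34998 g/L.

0.350 g/L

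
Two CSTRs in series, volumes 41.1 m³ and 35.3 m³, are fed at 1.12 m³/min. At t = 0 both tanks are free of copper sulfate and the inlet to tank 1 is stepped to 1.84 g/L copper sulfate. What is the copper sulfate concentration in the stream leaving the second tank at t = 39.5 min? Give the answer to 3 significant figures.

Species balance on tank i: dCᵢ/dt = (Cᵢ₋₁ − Cᵢ)/τᵢ with τᵢ = Vᵢ/Q.
τ₁ = 41.1/1.12 = 36.696 min; τ₂ = 35.3/1.12 = 31.518 min.
Tank 1: C₁ = C_in(1 − e^(−t/τ₁)). Tank 2 (τ₁ ≠ τ₂): C₂ = C_in[1 − (τ₁ e^(−t/τ₁) − τ₂ e^(−t/τ₂))/(τ₁ − τ₂)].
At t = 39.5: e^(−t/τ₁) = 0.34082, e^(−t/τ₂) = 0.28557.
C₂ = 1.84·[1 − (36.696·0.34082 − 31.518·0.28557)/(5.1786)] = 1.84·0.32293 = 0.59419 g/L.

0.594 g/L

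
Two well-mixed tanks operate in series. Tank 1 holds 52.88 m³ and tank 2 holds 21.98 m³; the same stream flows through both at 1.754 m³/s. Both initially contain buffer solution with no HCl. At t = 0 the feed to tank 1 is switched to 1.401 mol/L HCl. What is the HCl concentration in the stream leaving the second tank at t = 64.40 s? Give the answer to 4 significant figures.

1.124 mol/L

Time constants: τᵢ = Vᵢ/Q for each well-mixed tank.
τ₁ = 52.88/1.754 = 30.1482 s; τ₂ = 21.98/1.754 = 12.5314 s.
Tank 1: C₁ = C_in(1 − e^(−t/τ₁)). Tank 2 (τ₁ ≠ τ₂): C₂ = C_in[1 − (τ₁ e^(−t/τ₁) − τ₂ e^(−t/τ₂))/(τ₁ − τ₂)].
At t = 64.40: e^(−t/τ₁) = 0.118113, e^(−t/τ₂) = 0.00586292.
C₂ = 1.401·[1 − (30.1482·0.118113 − 12.5314·0.00586292)/(17.6169)] = 1.401·0.802040 = 1.12366 mol/L.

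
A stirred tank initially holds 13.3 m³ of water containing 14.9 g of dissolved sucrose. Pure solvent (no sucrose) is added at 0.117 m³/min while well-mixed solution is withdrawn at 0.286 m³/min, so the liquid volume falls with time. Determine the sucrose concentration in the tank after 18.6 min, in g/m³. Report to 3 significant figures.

Total volume: dV/dt = Q_in − Q_out = -0.16900 m³/min, so V(t) = 13.3 − 0.16900 t and V(18.6) = 10.157 m³.
Species balance (pure solvent in): dm/dt = −Q_out · m/V(t).
Separate: dm/m = −Q_out dt/V(t) ⇒ ln(m/m₀) = −(Q_out/(Q_in−Q_out)) ln(V/V₀).
m = m₀ (V₀/V)^(Q_out/(Q_in−Q_out)) = 14.9 × (13.3/10.157)^(-1.6923) = 9.4409 g.
C = m/V = 9.4409/10.157 = 0.92953 g/m³.

0.930 g/m³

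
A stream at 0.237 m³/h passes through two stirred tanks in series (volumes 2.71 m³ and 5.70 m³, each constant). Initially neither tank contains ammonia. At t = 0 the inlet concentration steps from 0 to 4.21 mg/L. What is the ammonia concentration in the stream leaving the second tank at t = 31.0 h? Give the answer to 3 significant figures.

2.25 mg/L

Time constants: τᵢ = Vᵢ/Q for each well-mixed tank.
τ₁ = 2.71/0.237 = 11.435 h; τ₂ = 5.70/0.237 = 24.051 h.
Tank 1: C₁ = C_in(1 − e^(−t/τ₁)). Tank 2 (τ₁ ≠ τ₂): C₂ = C_in[1 − (τ₁ e^(−t/τ₁) − τ₂ e^(−t/τ₂))/(τ₁ − τ₂)].
At t = 31.0: e^(−t/τ₁) = 0.066466, e^(−t/τ₂) = 0.27556.
C₂ = 4.21·[1 − (11.435·0.066466 − 24.051·0.27556)/(-12.616)] = 4.21·0.53493 = 2.2520 mg/L.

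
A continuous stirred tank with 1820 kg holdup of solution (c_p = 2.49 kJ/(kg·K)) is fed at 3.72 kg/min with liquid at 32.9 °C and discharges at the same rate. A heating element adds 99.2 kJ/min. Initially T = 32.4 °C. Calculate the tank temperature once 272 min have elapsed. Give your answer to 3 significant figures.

Unsteady energy balance on the tank contents: M c_p dT/dt = ṁ c_p (T_in − T) + 99.2.
Rearrange: dT/dt = (T_ss − T)/τ with τ = M/ṁ = 489.25 min and T_ss = T_in + Q̇/(ṁ c_p) = 43.610 °C.
Solution: T(t) = T_ss + (T₀ − T_ss) e^(−t/τ).
T(272) = 43.610 + (-11.210)·e^(−272/489.25) = 43.610 + (-11.210)·0.57352 = 37.181 °C.

37.2 °C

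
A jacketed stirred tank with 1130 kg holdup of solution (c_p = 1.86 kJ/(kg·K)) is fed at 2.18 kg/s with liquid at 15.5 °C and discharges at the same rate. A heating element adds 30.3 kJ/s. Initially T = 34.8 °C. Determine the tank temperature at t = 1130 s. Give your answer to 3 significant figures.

Energy balance: M c_p dT/dt = ṁ c_p (T_in − T) + 30.3.
Rearrange: dT/dt = (T_ss − T)/τ with τ = M/ṁ = 518.35 s and T_ss = T_in + Q̇/(ṁ c_p) = 22.973 °C.
Integrating: T(t) = T_ss + (T₀ − T_ss) e^(−t/τ).
T(1130) = 22.973 + (11.827)·e^(−1130/518.35) = 22.973 + (11.827)·0.11304 = 24.310 °C.

24.3 °C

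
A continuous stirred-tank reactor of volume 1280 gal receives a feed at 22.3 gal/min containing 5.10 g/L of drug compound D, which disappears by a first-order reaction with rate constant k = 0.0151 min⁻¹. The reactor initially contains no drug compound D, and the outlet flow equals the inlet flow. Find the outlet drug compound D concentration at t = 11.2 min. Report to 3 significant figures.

0.834 g/L

Accumulation = in − out − consumed: V dC/dt = Q C_in − Q C − k V C.
This is linear with rate a = Q/V + k = 0.032522 min⁻¹.
C_ss = Q C_in/(Q + kV) = 2.7321 g/L; C(t) = C_ss + (C₀ − C_ss) e^(−a t).
C(11.2) = 2.7321 + (-2.7321)·e^(−0.032522·11.2) = 2.7321 + (-2.7321)·0.69472 = 0.83404 g/L.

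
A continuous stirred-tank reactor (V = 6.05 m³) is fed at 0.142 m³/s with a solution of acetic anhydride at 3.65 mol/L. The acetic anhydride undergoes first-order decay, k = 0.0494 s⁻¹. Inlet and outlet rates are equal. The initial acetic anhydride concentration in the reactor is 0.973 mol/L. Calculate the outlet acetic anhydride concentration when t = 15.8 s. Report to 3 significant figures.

1.11 mol/L

Accumulation = in − out − consumed: V dC/dt = Q C_in − Q C − k V C.
This is linear with rate a = Q/V + k = 0.072871 s⁻¹.
C_ss = Q C_in/(Q + kV) = 1.1756 mol/L; C(t) = C_ss + (C₀ − C_ss) e^(−a t).
C(15.8) = 1.1756 + (-0.20263)·e^(−0.072871·15.8) = 1.1756 + (-0.20263)·0.31621 = 1.1116 mol/L.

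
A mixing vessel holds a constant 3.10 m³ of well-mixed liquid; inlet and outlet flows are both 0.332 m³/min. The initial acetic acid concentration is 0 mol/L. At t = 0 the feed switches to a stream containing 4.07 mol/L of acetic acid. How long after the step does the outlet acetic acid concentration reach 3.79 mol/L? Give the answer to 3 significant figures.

Species balance on the tank: V dC/dt = Q(C_in − C), so τ = V/Q = 9.3373 min.
C(t) = C_in + (C₀ − C_in) e^(−t/τ). Set C = 3.79 and solve for t:
e^(−t/τ) = (C − C_in)/(C₀ − C_in) = (3.79 − 4.07)/(0 − 4.07) = 0.068796
t = −τ ln(…) = 9.3373 × 2.6766 = 24.992 min.

25.0 min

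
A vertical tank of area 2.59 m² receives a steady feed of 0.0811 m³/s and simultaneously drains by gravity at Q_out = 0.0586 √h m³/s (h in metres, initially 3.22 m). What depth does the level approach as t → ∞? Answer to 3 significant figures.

Level balance: A dh/dt = 0.0811 − 0.0586 √h. Setting dh/dt = 0:
Q_in = 0.0586 √h_ss ⇒ √h_ss = 0.0811/0.0586 = 1.3840.
h_ss = 1.3840² = 1.9153 m. (Since h₀ = 3.22 m > h_ss, the level will fall toward this value.)

1.92 m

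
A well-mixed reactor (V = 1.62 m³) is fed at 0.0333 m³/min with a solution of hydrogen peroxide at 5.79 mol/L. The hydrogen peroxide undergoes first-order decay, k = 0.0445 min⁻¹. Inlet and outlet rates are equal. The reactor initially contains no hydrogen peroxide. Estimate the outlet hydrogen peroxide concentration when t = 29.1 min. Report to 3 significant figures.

1.55 mol/L

V dC/dt = Q(C_in − C) − k V C.
dC/dt = (Q/V) C_in − (Q/V + k) C; effective rate a = Q/V + k = 0.020556 + 0.0445 = 0.065056 min⁻¹.
C_ss = Q C_in/(Q + kV) = 1.8295 mol/L; C(t) = C_ss + (C₀ − C_ss) e^(−a t).
C(29.1) = 1.8295 + (-1.8295)·e^(−0.065056·29.1) = 1.8295 + (-1.8295)·0.15060 = 1.5539 mol/L.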